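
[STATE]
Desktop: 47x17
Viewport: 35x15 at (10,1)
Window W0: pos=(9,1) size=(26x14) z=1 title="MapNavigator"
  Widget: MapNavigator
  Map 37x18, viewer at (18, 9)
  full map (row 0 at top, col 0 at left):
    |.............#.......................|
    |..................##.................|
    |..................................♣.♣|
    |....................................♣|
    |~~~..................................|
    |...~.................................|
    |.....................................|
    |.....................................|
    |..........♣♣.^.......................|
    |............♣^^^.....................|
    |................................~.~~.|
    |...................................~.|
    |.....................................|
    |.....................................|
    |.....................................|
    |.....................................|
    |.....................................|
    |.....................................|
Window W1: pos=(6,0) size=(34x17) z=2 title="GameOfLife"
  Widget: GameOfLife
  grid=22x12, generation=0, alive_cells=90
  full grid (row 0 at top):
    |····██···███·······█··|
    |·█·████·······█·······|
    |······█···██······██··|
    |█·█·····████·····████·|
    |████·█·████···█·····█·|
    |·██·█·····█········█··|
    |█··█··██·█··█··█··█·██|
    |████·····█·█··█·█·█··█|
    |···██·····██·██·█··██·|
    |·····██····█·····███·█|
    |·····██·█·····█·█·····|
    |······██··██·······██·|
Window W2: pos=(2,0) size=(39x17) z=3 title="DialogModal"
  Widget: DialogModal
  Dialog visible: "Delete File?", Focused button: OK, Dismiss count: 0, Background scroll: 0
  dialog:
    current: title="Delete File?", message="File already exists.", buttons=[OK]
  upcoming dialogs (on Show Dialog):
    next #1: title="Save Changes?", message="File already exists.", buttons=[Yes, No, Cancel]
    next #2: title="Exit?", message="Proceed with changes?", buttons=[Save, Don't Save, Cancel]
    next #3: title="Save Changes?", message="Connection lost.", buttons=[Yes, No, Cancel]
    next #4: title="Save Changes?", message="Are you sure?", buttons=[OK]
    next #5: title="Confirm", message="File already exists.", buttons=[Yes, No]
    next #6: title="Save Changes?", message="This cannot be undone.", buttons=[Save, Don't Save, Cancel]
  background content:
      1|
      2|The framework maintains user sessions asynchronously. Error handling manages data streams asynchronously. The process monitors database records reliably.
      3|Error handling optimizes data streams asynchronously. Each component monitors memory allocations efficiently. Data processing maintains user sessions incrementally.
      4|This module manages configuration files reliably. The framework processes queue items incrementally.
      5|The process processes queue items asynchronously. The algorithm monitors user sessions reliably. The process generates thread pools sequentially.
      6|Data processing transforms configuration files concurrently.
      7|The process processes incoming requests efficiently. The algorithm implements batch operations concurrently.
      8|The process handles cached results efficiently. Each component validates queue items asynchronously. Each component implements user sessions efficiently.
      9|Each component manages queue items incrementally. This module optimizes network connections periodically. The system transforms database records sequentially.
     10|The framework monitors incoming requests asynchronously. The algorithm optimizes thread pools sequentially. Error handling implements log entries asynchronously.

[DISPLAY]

Modal                         ┃    
──────────────────────────────┨    
                              ┃    
mework maintains user sessions┃    
andling optimizes data streams┃    
dule manages configuration fil┃    
──────────────────────┐ems asy┃    
     Delete File?     │figurat┃    
 File already exists. │ reques┃    
         [OK]         │ults ef┃    
──────────────────────┘tems in┃    
mework monitors incoming reque┃    
                              ┃    
                              ┃    
                              ┃    


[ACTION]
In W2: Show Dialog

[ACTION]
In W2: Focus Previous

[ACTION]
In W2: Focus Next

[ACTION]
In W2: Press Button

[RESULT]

Modal                         ┃    
──────────────────────────────┨    
                              ┃    
mework maintains user sessions┃    
andling optimizes data streams┃    
dule manages configuration fil┃    
cess processes queue items asy┃    
ocessing transforms configurat┃    
cess processes incoming reques┃    
cess handles cached results ef┃    
mponent manages queue items in┃    
mework monitors incoming reque┃    
                              ┃    
                              ┃    
                              ┃    


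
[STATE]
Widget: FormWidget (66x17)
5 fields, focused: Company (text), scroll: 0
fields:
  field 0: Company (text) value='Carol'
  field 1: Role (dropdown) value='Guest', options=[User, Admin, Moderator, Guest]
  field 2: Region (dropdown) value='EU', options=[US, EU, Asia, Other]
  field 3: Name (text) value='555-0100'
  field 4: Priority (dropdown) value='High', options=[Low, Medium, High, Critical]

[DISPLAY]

> Company:    [Carol                                             ]
  Role:       [Guest                                            ▼]
  Region:     [EU                                               ▼]
  Name:       [555-0100                                          ]
  Priority:   [High                                             ▼]
                                                                  
                                                                  
                                                                  
                                                                  
                                                                  
                                                                  
                                                                  
                                                                  
                                                                  
                                                                  
                                                                  
                                                                  


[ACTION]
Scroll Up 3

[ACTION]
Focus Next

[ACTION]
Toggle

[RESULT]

  Company:    [Carol                                             ]
> Role:       [Guest                                            ▼]
  Region:     [EU                                               ▼]
  Name:       [555-0100                                          ]
  Priority:   [High                                             ▼]
                                                                  
                                                                  
                                                                  
                                                                  
                                                                  
                                                                  
                                                                  
                                                                  
                                                                  
                                                                  
                                                                  
                                                                  


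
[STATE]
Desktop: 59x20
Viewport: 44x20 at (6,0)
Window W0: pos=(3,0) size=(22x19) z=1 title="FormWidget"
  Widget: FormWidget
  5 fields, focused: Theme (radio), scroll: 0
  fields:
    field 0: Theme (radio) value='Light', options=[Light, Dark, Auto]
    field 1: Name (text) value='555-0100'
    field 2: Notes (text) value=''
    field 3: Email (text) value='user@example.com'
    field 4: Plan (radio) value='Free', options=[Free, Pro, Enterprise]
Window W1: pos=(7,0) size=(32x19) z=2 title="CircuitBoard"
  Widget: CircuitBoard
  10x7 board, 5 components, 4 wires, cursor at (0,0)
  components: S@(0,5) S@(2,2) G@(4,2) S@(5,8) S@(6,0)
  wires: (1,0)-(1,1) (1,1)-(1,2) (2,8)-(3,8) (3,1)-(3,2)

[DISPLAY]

━┏━━━━━━━━━━━━━━━━━━━━━━━━━━━━━━┓           
o┃ CircuitBoard                 ┃           
─┠──────────────────────────────┨           
T┃   0 1 2 3 4 5 6 7 8 9        ┃           
N┃0  [.]                  S     ┃           
N┃                              ┃           
E┃1   · ─ · ─ ·                 ┃           
P┃                              ┃           
 ┃2           S                 ┃           
 ┃                              ┃           
 ┃3       · ─ ·                 ┃           
 ┃                              ┃           
 ┃4           G                 ┃           
 ┃                              ┃           
 ┃5                             ┃           
 ┃                              ┃           
 ┃6   S                         ┃           
 ┃Cursor: (0,0)                 ┃           
━┗━━━━━━━━━━━━━━━━━━━━━━━━━━━━━━┛           
                                            


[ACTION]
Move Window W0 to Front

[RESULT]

━━━━━━━━━━━━━━━━━━┓━━━━━━━━━━━━━┓           
ormWidget         ┃             ┃           
──────────────────┨─────────────┨           
Theme:      (●) Li┃7 8 9        ┃           
Name:       [555-]┃       S     ┃           
Notes:      [    ]┃             ┃           
Email:      [user]┃             ┃           
Plan:       (●) Fr┃             ┃           
                  ┃             ┃           
                  ┃             ┃           
                  ┃             ┃           
                  ┃             ┃           
                  ┃             ┃           
                  ┃             ┃           
                  ┃             ┃           
                  ┃             ┃           
                  ┃             ┃           
                  ┃             ┃           
━━━━━━━━━━━━━━━━━━┛━━━━━━━━━━━━━┛           
                                            


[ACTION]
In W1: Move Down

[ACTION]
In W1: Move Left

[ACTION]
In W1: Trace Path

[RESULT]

━━━━━━━━━━━━━━━━━━┓━━━━━━━━━━━━━┓           
ormWidget         ┃             ┃           
──────────────────┨─────────────┨           
Theme:      (●) Li┃7 8 9        ┃           
Name:       [555-]┃       S     ┃           
Notes:      [    ]┃             ┃           
Email:      [user]┃             ┃           
Plan:       (●) Fr┃             ┃           
                  ┃             ┃           
                  ┃             ┃           
                  ┃             ┃           
                  ┃             ┃           
                  ┃             ┃           
                  ┃             ┃           
                  ┃             ┃           
                  ┃             ┃           
                  ┃             ┃           
                  ┃ace: Path wit┃           
━━━━━━━━━━━━━━━━━━┛━━━━━━━━━━━━━┛           
                                            


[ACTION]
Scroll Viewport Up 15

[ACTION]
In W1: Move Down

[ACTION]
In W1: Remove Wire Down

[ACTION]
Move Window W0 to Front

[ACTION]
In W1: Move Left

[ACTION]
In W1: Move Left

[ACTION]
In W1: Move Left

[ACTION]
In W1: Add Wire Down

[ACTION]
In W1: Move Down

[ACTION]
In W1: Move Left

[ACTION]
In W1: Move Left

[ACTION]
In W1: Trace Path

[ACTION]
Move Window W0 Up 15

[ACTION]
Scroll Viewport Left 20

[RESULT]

   ┏━━━━━━━━━━━━━━━━━━━━┓━━━━━━━━━━━━━┓     
   ┃ FormWidget         ┃             ┃     
   ┠────────────────────┨─────────────┨     
   ┃> Theme:      (●) Li┃7 8 9        ┃     
   ┃  Name:       [555-]┃       S     ┃     
   ┃  Notes:      [    ]┃             ┃     
   ┃  Email:      [user]┃             ┃     
   ┃  Plan:       (●) Fr┃             ┃     
   ┃                    ┃             ┃     
   ┃                    ┃             ┃     
   ┃                    ┃             ┃     
   ┃                    ┃             ┃     
   ┃                    ┃             ┃     
   ┃                    ┃             ┃     
   ┃                    ┃             ┃     
   ┃                    ┃             ┃     
   ┃                    ┃             ┃     
   ┃                    ┃ace: Path wit┃     
   ┗━━━━━━━━━━━━━━━━━━━━┛━━━━━━━━━━━━━┛     
                                            


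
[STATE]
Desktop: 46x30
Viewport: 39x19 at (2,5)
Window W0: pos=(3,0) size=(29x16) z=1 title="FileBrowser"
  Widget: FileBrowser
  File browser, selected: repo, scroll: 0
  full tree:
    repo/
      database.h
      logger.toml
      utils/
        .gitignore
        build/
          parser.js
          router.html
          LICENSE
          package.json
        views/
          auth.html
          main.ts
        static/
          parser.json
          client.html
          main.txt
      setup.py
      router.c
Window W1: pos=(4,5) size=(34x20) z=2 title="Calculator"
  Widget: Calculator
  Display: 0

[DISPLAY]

 ┃┏━━━━━━━━━━━━━━━━━━━━━━━━━━━━━━━━┓   
 ┃┃ Calculator                     ┃   
 ┃┠────────────────────────────────┨   
 ┃┃                               0┃   
 ┃┃┌───┬───┬───┬───┐               ┃   
 ┃┃│ 7 │ 8 │ 9 │ ÷ │               ┃   
 ┃┃├───┼───┼───┼───┤               ┃   
 ┃┃│ 4 │ 5 │ 6 │ × │               ┃   
 ┃┃├───┼───┼───┼───┤               ┃   
 ┃┃│ 1 │ 2 │ 3 │ - │               ┃   
 ┗┃├───┼───┼───┼───┤               ┃   
  ┃│ 0 │ . │ = │ + │               ┃   
  ┃├───┼───┼───┼───┤               ┃   
  ┃│ C │ MC│ MR│ M+│               ┃   
  ┃└───┴───┴───┴───┘               ┃   
  ┃                                ┃   
  ┃                                ┃   
  ┃                                ┃   
  ┃                                ┃   


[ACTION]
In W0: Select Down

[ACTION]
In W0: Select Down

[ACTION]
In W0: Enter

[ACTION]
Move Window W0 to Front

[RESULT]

 ┃  > logger.toml            ┃━━━━━┓   
 ┃    [+] utils/             ┃     ┃   
 ┃    setup.py               ┃─────┨   
 ┃    router.c               ┃    0┃   
 ┃                           ┃     ┃   
 ┃                           ┃     ┃   
 ┃                           ┃     ┃   
 ┃                           ┃     ┃   
 ┃                           ┃     ┃   
 ┃                           ┃     ┃   
 ┗━━━━━━━━━━━━━━━━━━━━━━━━━━━┛     ┃   
  ┃│ 0 │ . │ = │ + │               ┃   
  ┃├───┼───┼───┼───┤               ┃   
  ┃│ C │ MC│ MR│ M+│               ┃   
  ┃└───┴───┴───┴───┘               ┃   
  ┃                                ┃   
  ┃                                ┃   
  ┃                                ┃   
  ┃                                ┃   


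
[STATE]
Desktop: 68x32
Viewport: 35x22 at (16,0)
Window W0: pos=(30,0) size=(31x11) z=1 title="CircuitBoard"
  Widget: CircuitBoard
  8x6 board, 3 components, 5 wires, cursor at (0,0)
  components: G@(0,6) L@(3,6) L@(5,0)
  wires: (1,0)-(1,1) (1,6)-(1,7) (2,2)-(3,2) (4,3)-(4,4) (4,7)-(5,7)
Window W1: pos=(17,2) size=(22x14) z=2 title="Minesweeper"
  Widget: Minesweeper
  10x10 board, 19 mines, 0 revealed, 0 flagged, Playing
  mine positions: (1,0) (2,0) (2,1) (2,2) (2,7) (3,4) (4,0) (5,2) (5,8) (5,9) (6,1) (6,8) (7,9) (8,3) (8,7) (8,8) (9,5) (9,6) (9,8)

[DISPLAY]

              ┏━━━━━━━━━━━━━━━━━━━━
              ┃ CircuitBoard       
 ┏━━━━━━━━━━━━━━━━━━━━┓────────────
 ┃ Minesweeper        ┃ 3 4 5 6 7  
 ┠────────────────────┨            
 ┃■■■■■■■■■■          ┃            
 ┃■■■■■■■■■■          ┃·           
 ┃■■■■■■■■■■          ┃            
 ┃■■■■■■■■■■          ┃    ·       
 ┃■■■■■■■■■■          ┃    │       
 ┃■■■■■■■■■■          ┃━━━━━━━━━━━━
 ┃■■■■■■■■■■          ┃            
 ┃■■■■■■■■■■          ┃            
 ┃■■■■■■■■■■          ┃            
 ┃■■■■■■■■■■          ┃            
 ┗━━━━━━━━━━━━━━━━━━━━┛            
                                   
                                   
                                   
                                   
                                   
                                   


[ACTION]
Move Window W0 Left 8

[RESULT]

      ┏━━━━━━━━━━━━━━━━━━━━━━━━━━━━
      ┃ CircuitBoard               
 ┏━━━━━━━━━━━━━━━━━━━━┓────────────
 ┃ Minesweeper        ┃ 7          
 ┠────────────────────┨            
 ┃■■■■■■■■■■          ┃            
 ┃■■■■■■■■■■          ┃            
 ┃■■■■■■■■■■          ┃            
 ┃■■■■■■■■■■          ┃            
 ┃■■■■■■■■■■          ┃            
 ┃■■■■■■■■■■          ┃━━━━━━━━━━━━
 ┃■■■■■■■■■■          ┃            
 ┃■■■■■■■■■■          ┃            
 ┃■■■■■■■■■■          ┃            
 ┃■■■■■■■■■■          ┃            
 ┗━━━━━━━━━━━━━━━━━━━━┛            
                                   
                                   
                                   
                                   
                                   
                                   


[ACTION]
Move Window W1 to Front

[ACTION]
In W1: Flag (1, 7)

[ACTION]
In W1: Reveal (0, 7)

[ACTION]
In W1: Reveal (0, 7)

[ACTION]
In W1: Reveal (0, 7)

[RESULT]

      ┏━━━━━━━━━━━━━━━━━━━━━━━━━━━━
      ┃ CircuitBoard               
 ┏━━━━━━━━━━━━━━━━━━━━┓────────────
 ┃ Minesweeper        ┃ 7          
 ┠────────────────────┨            
 ┃■1                  ┃            
 ┃■421  111           ┃            
 ┃■■■2111■1           ┃            
 ┃■■■■■■■■1           ┃            
 ┃■■■■■■■■22          ┃            
 ┃■■■■■■■■■■          ┃━━━━━━━━━━━━
 ┃■■■■■■■■■■          ┃            
 ┃■■■■■■■■■■          ┃            
 ┃■■■■■■■■■■          ┃            
 ┃■■■■■■■■■■          ┃            
 ┗━━━━━━━━━━━━━━━━━━━━┛            
                                   
                                   
                                   
                                   
                                   
                                   


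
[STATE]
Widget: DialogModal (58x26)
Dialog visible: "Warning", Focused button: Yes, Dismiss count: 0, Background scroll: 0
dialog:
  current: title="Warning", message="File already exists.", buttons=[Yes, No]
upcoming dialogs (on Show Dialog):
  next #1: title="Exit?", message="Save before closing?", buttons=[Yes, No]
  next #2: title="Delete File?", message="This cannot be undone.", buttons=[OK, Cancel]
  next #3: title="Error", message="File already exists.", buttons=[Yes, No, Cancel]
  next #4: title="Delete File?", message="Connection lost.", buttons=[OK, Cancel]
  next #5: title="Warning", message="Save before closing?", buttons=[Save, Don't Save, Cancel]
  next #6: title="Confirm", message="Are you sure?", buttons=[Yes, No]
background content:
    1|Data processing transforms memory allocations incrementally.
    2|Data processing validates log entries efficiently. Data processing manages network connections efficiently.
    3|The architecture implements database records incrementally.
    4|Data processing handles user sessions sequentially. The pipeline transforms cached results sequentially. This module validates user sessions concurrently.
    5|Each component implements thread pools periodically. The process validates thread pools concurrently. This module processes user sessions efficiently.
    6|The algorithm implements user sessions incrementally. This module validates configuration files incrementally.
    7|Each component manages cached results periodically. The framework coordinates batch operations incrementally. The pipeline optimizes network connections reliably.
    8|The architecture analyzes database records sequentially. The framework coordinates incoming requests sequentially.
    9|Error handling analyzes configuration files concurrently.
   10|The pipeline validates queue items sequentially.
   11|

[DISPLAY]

Data processing transforms memory allocations incrementall
Data processing validates log entries efficiently. Data pr
The architecture implements database records incrementally
Data processing handles user sessions sequentially. The pi
Each component implements thread pools periodically. The p
The algorithm implements user sessions incrementally. This
Each component manages cached results periodically. The fr
The architecture analyzes database records sequentially. T
Error handling analyzes configuration files concurrently. 
The pipeline validates queue items sequentially.          
                 ┌──────────────────────┐                 
                 │       Warning        │                 
                 │ File already exists. │                 
                 │      [Yes]  No       │                 
                 └──────────────────────┘                 
                                                          
                                                          
                                                          
                                                          
                                                          
                                                          
                                                          
                                                          
                                                          
                                                          
                                                          


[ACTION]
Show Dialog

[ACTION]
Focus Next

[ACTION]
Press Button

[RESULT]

Data processing transforms memory allocations incrementall
Data processing validates log entries efficiently. Data pr
The architecture implements database records incrementally
Data processing handles user sessions sequentially. The pi
Each component implements thread pools periodically. The p
The algorithm implements user sessions incrementally. This
Each component manages cached results periodically. The fr
The architecture analyzes database records sequentially. T
Error handling analyzes configuration files concurrently. 
The pipeline validates queue items sequentially.          
                                                          
                                                          
                                                          
                                                          
                                                          
                                                          
                                                          
                                                          
                                                          
                                                          
                                                          
                                                          
                                                          
                                                          
                                                          
                                                          


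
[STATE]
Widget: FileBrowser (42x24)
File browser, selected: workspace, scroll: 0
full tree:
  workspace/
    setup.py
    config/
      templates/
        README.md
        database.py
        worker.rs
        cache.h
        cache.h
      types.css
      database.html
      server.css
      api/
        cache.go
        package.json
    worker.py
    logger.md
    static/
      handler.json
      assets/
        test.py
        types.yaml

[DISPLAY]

> [-] workspace/                          
    setup.py                              
    [+] config/                           
    worker.py                             
    logger.md                             
    [+] static/                           
                                          
                                          
                                          
                                          
                                          
                                          
                                          
                                          
                                          
                                          
                                          
                                          
                                          
                                          
                                          
                                          
                                          
                                          


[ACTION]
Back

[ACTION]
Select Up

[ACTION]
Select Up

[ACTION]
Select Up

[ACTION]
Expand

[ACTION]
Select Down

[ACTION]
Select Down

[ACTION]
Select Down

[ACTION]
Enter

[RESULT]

  [-] workspace/                          
    setup.py                              
    [+] config/                           
  > worker.py                             
    logger.md                             
    [+] static/                           
                                          
                                          
                                          
                                          
                                          
                                          
                                          
                                          
                                          
                                          
                                          
                                          
                                          
                                          
                                          
                                          
                                          
                                          


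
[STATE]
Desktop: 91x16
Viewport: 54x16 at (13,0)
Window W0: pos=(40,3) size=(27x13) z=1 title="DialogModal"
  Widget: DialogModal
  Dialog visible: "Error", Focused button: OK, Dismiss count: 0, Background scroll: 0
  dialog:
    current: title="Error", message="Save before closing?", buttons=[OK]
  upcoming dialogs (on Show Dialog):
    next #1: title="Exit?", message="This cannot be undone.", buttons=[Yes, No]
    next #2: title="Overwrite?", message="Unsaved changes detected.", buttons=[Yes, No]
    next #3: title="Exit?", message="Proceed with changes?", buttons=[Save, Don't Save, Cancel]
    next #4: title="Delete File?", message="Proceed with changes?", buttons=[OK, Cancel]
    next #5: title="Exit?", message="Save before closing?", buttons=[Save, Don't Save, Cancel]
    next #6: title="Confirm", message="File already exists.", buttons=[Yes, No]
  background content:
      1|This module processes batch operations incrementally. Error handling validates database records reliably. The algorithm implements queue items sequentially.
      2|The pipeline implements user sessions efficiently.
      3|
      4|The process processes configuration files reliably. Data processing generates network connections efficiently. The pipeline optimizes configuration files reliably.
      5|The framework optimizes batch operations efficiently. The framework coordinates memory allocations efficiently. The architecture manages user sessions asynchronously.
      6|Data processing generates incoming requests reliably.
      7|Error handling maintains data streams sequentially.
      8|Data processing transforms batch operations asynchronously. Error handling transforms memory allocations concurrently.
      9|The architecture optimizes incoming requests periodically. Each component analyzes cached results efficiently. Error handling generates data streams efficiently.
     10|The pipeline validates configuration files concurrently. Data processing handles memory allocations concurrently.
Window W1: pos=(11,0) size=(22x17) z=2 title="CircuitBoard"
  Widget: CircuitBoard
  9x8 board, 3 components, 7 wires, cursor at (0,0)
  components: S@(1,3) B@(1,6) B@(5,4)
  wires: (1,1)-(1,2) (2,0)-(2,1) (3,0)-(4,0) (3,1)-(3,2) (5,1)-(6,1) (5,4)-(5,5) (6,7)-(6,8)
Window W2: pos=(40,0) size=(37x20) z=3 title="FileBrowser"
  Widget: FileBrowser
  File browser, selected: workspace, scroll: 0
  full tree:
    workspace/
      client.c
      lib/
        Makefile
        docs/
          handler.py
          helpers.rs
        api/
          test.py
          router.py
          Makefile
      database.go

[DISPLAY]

━━━━━━━━━━━━━━━━━━━┓       ┏━━━━━━━━━━━━━━━━━━━━━━━━━━
CircuitBoard       ┃       ┃ FileBrowser              
───────────────────┨       ┠──────────────────────────
  0 1 2 3 4 5 6 7 8┃       ┃> [-] workspace/          
  [.]              ┃       ┃    client.c              
                   ┃       ┃    [+] lib/              
       · ─ ·   S   ┃       ┃    database.go           
                   ┃       ┃                          
   · ─ ·           ┃       ┃                          
                   ┃       ┃                          
   ·   · ─ ·       ┃       ┃                          
   │               ┃       ┃                          
   ·               ┃       ┃                          
                   ┃       ┃                          
       ·           ┃       ┃                          
       │           ┃       ┃                          


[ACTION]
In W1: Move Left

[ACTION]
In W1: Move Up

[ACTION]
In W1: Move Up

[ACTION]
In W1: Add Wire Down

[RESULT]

━━━━━━━━━━━━━━━━━━━┓       ┏━━━━━━━━━━━━━━━━━━━━━━━━━━
CircuitBoard       ┃       ┃ FileBrowser              
───────────────────┨       ┠──────────────────────────
  0 1 2 3 4 5 6 7 8┃       ┃> [-] workspace/          
  [.]              ┃       ┃    client.c              
   │               ┃       ┃    [+] lib/              
   ·   · ─ ·   S   ┃       ┃    database.go           
                   ┃       ┃                          
   · ─ ·           ┃       ┃                          
                   ┃       ┃                          
   ·   · ─ ·       ┃       ┃                          
   │               ┃       ┃                          
   ·               ┃       ┃                          
                   ┃       ┃                          
       ·           ┃       ┃                          
       │           ┃       ┃                          


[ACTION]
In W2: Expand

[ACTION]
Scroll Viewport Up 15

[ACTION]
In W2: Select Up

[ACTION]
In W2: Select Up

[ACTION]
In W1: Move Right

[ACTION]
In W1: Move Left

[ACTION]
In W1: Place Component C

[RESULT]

━━━━━━━━━━━━━━━━━━━┓       ┏━━━━━━━━━━━━━━━━━━━━━━━━━━
CircuitBoard       ┃       ┃ FileBrowser              
───────────────────┨       ┠──────────────────────────
  0 1 2 3 4 5 6 7 8┃       ┃> [-] workspace/          
  [C]              ┃       ┃    client.c              
   │               ┃       ┃    [+] lib/              
   ·   · ─ ·   S   ┃       ┃    database.go           
                   ┃       ┃                          
   · ─ ·           ┃       ┃                          
                   ┃       ┃                          
   ·   · ─ ·       ┃       ┃                          
   │               ┃       ┃                          
   ·               ┃       ┃                          
                   ┃       ┃                          
       ·           ┃       ┃                          
       │           ┃       ┃                          


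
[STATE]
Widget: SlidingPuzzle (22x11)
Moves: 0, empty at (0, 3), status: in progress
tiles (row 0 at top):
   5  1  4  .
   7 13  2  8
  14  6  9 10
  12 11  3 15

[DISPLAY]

┌────┬────┬────┬────┐ 
│  5 │  1 │  4 │    │ 
├────┼────┼────┼────┤ 
│  7 │ 13 │  2 │  8 │ 
├────┼────┼────┼────┤ 
│ 14 │  6 │  9 │ 10 │ 
├────┼────┼────┼────┤ 
│ 12 │ 11 │  3 │ 15 │ 
└────┴────┴────┴────┘ 
Moves: 0              
                      


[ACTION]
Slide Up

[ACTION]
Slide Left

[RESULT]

┌────┬────┬────┬────┐ 
│  5 │  1 │  4 │  8 │ 
├────┼────┼────┼────┤ 
│  7 │ 13 │  2 │    │ 
├────┼────┼────┼────┤ 
│ 14 │  6 │  9 │ 10 │ 
├────┼────┼────┼────┤ 
│ 12 │ 11 │  3 │ 15 │ 
└────┴────┴────┴────┘ 
Moves: 1              
                      


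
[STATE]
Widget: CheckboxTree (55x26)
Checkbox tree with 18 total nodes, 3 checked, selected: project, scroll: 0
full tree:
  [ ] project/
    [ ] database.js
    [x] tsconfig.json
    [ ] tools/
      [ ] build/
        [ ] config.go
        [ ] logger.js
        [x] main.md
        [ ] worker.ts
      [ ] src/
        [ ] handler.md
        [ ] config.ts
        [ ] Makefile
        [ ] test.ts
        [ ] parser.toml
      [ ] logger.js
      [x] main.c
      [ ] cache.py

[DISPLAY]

>[-] project/                                          
   [ ] database.js                                     
   [x] tsconfig.json                                   
   [-] tools/                                          
     [-] build/                                        
       [ ] config.go                                   
       [ ] logger.js                                   
       [x] main.md                                     
       [ ] worker.ts                                   
     [ ] src/                                          
       [ ] handler.md                                  
       [ ] config.ts                                   
       [ ] Makefile                                    
       [ ] test.ts                                     
       [ ] parser.toml                                 
     [ ] logger.js                                     
     [x] main.c                                        
     [ ] cache.py                                      
                                                       
                                                       
                                                       
                                                       
                                                       
                                                       
                                                       
                                                       


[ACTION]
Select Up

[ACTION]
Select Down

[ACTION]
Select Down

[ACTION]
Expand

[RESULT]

 [-] project/                                          
   [ ] database.js                                     
>  [x] tsconfig.json                                   
   [-] tools/                                          
     [-] build/                                        
       [ ] config.go                                   
       [ ] logger.js                                   
       [x] main.md                                     
       [ ] worker.ts                                   
     [ ] src/                                          
       [ ] handler.md                                  
       [ ] config.ts                                   
       [ ] Makefile                                    
       [ ] test.ts                                     
       [ ] parser.toml                                 
     [ ] logger.js                                     
     [x] main.c                                        
     [ ] cache.py                                      
                                                       
                                                       
                                                       
                                                       
                                                       
                                                       
                                                       
                                                       
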